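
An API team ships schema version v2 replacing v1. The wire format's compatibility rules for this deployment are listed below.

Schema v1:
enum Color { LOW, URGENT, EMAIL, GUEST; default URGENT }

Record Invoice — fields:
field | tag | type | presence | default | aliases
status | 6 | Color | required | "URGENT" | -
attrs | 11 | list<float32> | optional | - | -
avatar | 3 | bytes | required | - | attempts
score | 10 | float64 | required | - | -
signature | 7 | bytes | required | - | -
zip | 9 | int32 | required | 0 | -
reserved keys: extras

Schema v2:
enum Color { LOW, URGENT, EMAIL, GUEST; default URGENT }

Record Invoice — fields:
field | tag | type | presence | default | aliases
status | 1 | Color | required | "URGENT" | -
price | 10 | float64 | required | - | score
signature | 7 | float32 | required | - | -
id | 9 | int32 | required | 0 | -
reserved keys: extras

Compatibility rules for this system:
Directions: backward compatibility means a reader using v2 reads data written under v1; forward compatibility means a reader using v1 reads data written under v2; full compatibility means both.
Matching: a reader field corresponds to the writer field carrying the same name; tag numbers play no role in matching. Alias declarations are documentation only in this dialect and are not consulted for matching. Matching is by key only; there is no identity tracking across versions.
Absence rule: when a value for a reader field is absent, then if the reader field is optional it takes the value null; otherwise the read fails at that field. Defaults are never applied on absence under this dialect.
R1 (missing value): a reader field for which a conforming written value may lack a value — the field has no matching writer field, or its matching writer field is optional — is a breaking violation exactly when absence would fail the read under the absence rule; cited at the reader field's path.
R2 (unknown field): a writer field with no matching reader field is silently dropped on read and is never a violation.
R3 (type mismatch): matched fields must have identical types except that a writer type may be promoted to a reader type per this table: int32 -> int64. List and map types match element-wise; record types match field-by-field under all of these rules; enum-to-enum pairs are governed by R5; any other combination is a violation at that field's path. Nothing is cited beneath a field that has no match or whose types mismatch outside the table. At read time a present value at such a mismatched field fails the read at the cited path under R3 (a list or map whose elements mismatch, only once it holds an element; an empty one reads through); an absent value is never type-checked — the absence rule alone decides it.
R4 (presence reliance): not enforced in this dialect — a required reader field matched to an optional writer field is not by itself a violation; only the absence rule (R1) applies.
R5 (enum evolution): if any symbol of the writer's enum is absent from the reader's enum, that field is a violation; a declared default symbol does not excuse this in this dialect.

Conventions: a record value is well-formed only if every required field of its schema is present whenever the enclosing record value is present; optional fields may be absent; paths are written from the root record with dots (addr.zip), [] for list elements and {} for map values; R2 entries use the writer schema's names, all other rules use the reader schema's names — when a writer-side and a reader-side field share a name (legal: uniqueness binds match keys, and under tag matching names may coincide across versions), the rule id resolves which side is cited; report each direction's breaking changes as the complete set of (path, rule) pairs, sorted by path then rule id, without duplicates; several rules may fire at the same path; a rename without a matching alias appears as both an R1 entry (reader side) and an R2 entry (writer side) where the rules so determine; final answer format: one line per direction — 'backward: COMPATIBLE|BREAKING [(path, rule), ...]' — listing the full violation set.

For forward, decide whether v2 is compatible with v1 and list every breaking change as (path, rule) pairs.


the writer's type comes first in each Invoice pair
forward pass over Invoice, reader schema v1, writer schema v2:
  Color -> Color, writer required: status aligns to status
  attrs: no writer match
  avatar: no writer match
  score: no writer match
  float32 -> bytes, writer required: signature aligns to signature
  zip: no writer match
  writer field price has no reader counterpart
  writer field id has no reader counterpart
  violation R1 at avatar
  violation R1 at score
  violation R3 at signature
  violation R1 at zip
  => forward: BREAKING (4)
diffs on Invoice not affecting the asked answer:
  removed field attrs from record Invoice -> inert for the asked Invoice verdict: nothing fires
  field status in record Invoice: tag 6 changed to 1 -> inert for the asked Invoice verdict: nothing fires

forward: BREAKING [(avatar, R1), (score, R1), (signature, R3), (zip, R1)]


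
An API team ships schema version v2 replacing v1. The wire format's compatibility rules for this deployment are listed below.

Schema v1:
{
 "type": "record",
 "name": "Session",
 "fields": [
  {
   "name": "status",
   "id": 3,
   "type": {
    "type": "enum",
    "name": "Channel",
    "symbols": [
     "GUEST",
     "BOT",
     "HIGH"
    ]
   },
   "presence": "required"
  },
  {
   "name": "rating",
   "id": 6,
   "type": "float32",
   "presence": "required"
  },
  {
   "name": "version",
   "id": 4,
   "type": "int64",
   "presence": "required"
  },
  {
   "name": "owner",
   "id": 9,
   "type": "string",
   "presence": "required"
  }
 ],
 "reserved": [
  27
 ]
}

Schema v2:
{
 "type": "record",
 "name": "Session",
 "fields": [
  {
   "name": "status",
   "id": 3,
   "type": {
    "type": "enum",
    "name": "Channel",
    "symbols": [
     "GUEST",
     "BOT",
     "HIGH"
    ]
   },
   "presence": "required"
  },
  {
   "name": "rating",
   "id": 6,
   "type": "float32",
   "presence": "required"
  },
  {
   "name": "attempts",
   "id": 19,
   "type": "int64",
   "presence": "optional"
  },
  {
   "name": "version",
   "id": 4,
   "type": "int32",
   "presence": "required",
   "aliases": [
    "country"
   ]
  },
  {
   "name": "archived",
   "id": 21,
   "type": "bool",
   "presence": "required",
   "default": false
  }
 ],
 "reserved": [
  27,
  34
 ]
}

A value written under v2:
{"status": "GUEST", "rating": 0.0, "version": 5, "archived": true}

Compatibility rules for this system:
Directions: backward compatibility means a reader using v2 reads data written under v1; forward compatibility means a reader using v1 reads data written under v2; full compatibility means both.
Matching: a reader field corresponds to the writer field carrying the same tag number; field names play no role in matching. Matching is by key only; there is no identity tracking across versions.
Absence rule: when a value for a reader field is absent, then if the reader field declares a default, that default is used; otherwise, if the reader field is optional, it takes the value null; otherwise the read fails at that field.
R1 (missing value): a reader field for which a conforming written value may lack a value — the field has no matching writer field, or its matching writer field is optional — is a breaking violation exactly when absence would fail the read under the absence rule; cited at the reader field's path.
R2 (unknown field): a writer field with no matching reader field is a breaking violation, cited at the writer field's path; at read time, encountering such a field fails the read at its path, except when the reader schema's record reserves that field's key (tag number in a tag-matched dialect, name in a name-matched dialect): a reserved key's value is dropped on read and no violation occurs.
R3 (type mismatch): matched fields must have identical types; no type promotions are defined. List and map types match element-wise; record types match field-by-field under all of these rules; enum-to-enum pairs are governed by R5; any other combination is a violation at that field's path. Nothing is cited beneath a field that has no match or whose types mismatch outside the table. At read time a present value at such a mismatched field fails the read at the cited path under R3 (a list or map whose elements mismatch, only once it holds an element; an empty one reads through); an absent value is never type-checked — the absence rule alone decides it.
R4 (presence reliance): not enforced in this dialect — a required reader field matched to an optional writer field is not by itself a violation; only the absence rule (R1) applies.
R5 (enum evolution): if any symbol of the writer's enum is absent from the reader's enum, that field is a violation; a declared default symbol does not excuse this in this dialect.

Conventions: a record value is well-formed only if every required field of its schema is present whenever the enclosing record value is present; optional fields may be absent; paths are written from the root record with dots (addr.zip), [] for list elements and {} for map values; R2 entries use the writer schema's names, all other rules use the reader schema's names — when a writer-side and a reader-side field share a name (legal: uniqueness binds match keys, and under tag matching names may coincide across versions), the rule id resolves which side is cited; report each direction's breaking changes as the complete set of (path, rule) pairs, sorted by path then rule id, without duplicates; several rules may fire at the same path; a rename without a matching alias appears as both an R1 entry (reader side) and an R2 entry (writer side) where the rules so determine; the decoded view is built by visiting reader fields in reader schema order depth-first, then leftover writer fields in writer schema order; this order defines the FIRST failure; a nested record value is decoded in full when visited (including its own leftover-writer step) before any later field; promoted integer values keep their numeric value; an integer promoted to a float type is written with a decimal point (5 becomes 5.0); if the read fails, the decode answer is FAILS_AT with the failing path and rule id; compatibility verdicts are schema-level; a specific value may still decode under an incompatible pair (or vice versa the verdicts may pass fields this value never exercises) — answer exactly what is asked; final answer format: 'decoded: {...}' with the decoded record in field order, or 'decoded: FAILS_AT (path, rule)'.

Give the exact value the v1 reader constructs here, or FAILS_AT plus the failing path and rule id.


decoded: FAILS_AT (version, R3)

arrows below run writer -> reader for Session
decode (reader v1):
  status := "GUEST"
  rating := 0.0
  read fails at version under R3
  => FAILS_AT (version, R3)
the other Session changes do not affect what is asked:
  added field archived to record Session: required bool, tag 21, default false (in v2 it sits last) -> schema-level compatibility only; this Session value's decode is unchanged
  removed field owner from record Session -> schema-level compatibility only; this Session value's decode is unchanged
  added field attempts to record Session: optional int64, tag 19 (in v2 it sits immediately before version) -> schema-level compatibility only; this Session value's decode is unchanged


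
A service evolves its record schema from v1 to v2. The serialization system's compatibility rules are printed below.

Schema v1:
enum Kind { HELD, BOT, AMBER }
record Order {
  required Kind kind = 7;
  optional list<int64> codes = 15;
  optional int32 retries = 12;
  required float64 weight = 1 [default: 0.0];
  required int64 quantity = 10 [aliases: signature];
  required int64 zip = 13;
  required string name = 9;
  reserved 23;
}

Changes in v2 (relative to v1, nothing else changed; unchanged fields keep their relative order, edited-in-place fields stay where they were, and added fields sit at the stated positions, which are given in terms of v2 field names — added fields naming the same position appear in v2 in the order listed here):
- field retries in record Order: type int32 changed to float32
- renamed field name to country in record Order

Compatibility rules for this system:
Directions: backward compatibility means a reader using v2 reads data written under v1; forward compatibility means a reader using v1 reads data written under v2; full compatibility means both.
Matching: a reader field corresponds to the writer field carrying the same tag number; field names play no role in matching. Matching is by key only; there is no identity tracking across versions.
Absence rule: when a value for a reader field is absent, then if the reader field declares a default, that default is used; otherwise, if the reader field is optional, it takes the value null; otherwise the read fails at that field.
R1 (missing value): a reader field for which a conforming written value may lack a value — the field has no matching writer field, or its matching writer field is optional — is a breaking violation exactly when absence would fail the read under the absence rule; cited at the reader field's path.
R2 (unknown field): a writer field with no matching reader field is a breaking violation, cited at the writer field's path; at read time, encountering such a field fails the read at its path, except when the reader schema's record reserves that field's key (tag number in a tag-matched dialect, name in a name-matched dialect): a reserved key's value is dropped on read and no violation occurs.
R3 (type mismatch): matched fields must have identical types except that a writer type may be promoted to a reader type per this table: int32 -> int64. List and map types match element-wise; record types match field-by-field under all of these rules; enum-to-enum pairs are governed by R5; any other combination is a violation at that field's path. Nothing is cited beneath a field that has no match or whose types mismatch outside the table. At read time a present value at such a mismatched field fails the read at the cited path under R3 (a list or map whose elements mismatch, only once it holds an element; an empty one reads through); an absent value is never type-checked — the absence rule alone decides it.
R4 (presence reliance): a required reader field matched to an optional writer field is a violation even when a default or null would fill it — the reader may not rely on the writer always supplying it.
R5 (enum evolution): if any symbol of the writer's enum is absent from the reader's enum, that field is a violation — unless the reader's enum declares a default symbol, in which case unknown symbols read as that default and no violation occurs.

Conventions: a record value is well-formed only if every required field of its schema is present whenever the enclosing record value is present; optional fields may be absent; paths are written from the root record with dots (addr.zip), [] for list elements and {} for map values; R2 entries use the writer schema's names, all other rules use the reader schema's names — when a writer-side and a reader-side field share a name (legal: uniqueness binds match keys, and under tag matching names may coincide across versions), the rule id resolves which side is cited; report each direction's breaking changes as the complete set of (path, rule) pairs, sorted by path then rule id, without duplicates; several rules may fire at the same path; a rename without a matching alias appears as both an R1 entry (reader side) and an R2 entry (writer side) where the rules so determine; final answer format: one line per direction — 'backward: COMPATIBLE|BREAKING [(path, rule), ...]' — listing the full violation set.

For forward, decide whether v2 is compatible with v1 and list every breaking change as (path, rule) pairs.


forward: BREAKING [(retries, R3)]

arrows below run writer -> reader for Order
forward on Order — v1 reading data written by v2:
  kind <- kind (Kind -> Kind, writer required)
  codes <- codes (list<int64> -> list<int64>, writer optional)
  retries <- retries (float32 -> int32, writer optional)
  weight <- weight (float64 -> float64, writer required)
  quantity <- quantity (int64 -> int64, writer required)
  zip <- zip (int64 -> int64, writer required)
  name <- country (string -> string, writer required)
  breaking: (retries, R3)
  forward on Order therefore BREAKING (1)
remaining Order differences; none change what is asked:
  renamed field name to country in record Order -> inert for the asked Order verdict: nothing fires


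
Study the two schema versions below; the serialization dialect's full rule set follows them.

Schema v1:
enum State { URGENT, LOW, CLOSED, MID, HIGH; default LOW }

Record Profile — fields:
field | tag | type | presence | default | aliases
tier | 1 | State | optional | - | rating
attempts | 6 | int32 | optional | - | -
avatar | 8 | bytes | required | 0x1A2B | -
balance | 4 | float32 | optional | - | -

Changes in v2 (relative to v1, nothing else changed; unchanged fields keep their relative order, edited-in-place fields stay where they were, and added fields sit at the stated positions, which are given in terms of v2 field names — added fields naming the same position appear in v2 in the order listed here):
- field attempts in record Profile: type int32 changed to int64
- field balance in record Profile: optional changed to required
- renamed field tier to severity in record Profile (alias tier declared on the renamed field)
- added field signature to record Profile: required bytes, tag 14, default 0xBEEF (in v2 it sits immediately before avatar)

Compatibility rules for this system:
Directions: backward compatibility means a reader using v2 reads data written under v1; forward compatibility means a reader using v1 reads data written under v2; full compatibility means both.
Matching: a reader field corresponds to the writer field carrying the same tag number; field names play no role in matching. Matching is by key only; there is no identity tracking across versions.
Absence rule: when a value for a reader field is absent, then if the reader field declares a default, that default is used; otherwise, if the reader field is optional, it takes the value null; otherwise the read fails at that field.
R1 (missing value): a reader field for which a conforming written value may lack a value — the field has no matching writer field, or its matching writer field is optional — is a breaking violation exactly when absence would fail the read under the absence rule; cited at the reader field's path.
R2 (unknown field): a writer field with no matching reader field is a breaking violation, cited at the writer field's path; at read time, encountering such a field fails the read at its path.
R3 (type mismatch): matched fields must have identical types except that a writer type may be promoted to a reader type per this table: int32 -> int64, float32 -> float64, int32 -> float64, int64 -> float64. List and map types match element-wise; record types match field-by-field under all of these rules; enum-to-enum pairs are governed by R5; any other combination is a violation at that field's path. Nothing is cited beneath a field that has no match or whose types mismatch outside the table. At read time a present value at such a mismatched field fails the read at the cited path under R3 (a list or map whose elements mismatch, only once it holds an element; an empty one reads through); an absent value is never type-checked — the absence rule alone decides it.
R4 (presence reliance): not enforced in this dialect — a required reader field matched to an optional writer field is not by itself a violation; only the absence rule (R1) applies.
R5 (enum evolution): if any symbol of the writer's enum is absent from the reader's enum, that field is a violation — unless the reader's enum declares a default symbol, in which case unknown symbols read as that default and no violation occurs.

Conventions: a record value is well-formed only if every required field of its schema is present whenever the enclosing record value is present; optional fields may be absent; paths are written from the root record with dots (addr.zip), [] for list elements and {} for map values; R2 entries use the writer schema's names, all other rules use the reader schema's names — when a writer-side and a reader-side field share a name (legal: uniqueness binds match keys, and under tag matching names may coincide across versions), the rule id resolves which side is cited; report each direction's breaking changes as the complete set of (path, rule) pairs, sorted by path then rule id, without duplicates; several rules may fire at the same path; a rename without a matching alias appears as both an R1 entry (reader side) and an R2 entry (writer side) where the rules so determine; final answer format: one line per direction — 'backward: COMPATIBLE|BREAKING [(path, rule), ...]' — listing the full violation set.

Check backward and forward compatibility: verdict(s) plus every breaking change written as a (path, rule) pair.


backward: BREAKING [(balance, R1)]; forward: BREAKING [(attempts, R3), (signature, R2)]

each type pair in Profile: writer, then reader
backward analysis of Profile with v2 as reader and v1 as writer:
  writer optional, State -> State: reader severity maps from writer tier
  writer optional, int32 -> int64: reader attempts maps from writer attempts
  signature: no writer match
  writer required, bytes -> bytes: reader avatar maps from writer avatar
  writer optional, float32 -> float32: reader balance maps from writer balance
  breaking: (balance, R1)
  => 1 violation(s): backward is BREAKING for Profile
forward analysis of Profile with v1 as reader and v2 as writer:
  writer optional, State -> State: reader tier maps from writer severity
  writer optional, int64 -> int32: reader attempts maps from writer attempts
  writer required, bytes -> bytes: reader avatar maps from writer avatar
  writer required, float32 -> float32: reader balance maps from writer balance
  leftover writer field: signature
  breaking: (attempts, R3)
  breaking: (signature, R2)
  => 2 violation(s): forward is BREAKING for Profile


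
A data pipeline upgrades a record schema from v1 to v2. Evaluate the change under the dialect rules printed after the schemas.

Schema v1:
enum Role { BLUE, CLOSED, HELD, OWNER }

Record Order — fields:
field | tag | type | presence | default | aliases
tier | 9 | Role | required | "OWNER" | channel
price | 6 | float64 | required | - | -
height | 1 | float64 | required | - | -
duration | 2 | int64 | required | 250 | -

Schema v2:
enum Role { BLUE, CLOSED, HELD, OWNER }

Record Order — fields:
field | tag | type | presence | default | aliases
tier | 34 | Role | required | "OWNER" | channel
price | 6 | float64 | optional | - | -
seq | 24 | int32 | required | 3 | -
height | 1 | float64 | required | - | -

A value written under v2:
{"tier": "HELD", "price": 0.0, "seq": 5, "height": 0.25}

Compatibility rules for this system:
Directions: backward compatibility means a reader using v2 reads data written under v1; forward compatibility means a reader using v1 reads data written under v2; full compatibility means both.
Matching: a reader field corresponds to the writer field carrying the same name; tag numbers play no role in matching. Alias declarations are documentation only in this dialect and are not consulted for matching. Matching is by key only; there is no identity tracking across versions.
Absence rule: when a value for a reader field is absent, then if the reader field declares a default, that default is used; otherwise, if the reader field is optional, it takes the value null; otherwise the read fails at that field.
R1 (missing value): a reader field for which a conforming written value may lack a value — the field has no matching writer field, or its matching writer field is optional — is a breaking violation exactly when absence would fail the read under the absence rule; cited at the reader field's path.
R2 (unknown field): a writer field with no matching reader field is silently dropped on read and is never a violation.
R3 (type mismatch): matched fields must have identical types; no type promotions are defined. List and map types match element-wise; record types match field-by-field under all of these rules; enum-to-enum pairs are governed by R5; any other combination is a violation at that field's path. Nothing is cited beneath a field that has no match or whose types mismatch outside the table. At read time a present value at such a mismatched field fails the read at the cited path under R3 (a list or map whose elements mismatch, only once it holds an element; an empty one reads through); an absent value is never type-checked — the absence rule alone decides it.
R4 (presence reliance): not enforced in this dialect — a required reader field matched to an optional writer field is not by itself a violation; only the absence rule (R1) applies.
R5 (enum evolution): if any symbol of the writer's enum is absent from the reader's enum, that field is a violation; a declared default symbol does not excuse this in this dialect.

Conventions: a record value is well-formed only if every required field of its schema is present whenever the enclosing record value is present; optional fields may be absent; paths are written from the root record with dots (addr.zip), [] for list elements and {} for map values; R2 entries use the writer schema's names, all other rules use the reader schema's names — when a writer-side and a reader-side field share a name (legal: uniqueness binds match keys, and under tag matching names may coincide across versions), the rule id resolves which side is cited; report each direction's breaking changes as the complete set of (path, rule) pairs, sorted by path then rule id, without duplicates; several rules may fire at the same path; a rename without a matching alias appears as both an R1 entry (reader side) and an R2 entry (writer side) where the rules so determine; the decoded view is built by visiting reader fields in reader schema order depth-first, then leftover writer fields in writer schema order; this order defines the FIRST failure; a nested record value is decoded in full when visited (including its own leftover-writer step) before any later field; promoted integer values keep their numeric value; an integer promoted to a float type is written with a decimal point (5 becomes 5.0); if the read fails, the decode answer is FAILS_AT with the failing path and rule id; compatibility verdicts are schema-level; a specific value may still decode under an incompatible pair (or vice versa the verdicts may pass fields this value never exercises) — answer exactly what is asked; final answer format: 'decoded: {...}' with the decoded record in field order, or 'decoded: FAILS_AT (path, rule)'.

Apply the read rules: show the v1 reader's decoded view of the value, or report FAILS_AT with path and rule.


arrows below run writer -> reader for Order
decode (reader v1):
  tier := "HELD"
  price := 0.0
  height := 0.25
  duration := 250 (no value, default fills)
  writer seq: unmatched, discarded
  => decoded: {"tier": "HELD", "price": 0.0, "height": 0.25, "duration": 250}
remaining Order differences; none change what is asked:
  removed field duration from record Order -> triggers nothing under the printed rules; the Order answer is the same either way
  field price in record Order: required changed to optional -> affects the rule determinations only; this particular Order value decodes identically
  field tier in record Order: tag 9 changed to 34 -> triggers nothing under the printed rules; the Order answer is the same either way
  added field seq to record Order: required int32, tag 24, default 3 (in v2 it sits immediately before height) -> triggers nothing under the printed rules; the Order answer is the same either way

decoded: {"tier": "HELD", "price": 0.0, "height": 0.25, "duration": 250}


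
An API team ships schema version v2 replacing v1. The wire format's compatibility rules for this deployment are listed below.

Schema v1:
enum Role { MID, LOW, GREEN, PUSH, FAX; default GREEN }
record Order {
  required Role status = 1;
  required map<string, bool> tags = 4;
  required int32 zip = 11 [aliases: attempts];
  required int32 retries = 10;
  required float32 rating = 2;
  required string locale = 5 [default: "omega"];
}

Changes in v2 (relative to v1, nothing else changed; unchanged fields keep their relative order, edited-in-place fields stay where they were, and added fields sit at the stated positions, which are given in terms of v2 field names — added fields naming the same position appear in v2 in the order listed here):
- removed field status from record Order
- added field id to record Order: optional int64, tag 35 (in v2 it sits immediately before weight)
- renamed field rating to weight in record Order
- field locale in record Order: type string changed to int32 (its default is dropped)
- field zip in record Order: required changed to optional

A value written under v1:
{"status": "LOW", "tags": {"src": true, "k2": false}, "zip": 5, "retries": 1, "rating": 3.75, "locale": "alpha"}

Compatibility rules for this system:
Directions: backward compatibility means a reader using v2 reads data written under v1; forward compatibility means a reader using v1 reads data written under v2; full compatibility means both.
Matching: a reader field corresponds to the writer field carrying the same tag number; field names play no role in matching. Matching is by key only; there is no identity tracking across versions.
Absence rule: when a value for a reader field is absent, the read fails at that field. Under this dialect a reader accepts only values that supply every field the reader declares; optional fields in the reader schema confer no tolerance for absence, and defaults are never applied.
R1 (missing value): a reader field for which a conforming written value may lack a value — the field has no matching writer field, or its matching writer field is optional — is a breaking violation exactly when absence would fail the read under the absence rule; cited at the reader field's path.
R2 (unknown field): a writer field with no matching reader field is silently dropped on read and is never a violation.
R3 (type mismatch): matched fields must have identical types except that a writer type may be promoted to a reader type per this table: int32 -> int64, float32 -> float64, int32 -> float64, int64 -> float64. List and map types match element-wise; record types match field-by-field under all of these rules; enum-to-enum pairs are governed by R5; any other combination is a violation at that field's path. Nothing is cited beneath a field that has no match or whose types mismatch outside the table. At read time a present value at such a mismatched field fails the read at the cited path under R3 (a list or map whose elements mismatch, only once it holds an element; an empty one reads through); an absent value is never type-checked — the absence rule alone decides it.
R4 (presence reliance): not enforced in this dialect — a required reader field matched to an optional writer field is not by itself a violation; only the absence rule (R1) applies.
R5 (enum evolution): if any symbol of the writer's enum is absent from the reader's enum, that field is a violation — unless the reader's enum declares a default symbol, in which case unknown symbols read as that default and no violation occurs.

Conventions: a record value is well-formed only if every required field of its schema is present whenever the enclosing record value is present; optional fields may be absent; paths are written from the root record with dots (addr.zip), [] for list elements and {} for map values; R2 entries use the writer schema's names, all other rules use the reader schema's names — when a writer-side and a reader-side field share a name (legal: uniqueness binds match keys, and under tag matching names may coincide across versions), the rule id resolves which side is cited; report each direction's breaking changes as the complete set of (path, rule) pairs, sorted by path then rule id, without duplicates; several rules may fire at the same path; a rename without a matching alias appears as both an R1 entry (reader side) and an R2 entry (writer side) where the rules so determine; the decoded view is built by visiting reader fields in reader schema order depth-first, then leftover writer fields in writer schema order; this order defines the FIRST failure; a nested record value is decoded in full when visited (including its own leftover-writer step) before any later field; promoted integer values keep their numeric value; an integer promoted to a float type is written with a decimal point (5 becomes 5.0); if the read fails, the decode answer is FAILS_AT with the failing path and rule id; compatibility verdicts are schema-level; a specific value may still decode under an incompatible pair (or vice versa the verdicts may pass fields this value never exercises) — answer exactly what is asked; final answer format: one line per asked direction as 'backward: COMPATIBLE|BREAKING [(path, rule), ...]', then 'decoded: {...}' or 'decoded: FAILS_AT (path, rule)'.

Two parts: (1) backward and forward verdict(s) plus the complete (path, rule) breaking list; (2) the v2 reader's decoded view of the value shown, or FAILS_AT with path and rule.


in Order below, arrows point writer -> reader
checking backward for Order: reader v2 against writer v1:
  tags: paired with writer tags (map<string, bool> -> map<string, bool>; writer required)
  zip: paired with writer zip (int32 -> int32; writer required)
  retries: paired with writer retries (int32 -> int32; writer required)
  no writer field matches reader id
  weight: paired with writer rating (float32 -> float32; writer required)
  locale: paired with writer locale (string -> int32; writer required)
  writer field status has no reader counterpart
  breaking: (id, R1)
  breaking: (locale, R3)
  => backward verdict for Order: BREAKING, 2 violation(s)
checking forward for Order: reader v1 against writer v2:
  no writer field matches reader status
  tags: paired with writer tags (map<string, bool> -> map<string, bool>; writer required)
  zip: paired with writer zip (int32 -> int32; writer optional)
  retries: paired with writer retries (int32 -> int32; writer required)
  rating: paired with writer weight (float32 -> float32; writer required)
  locale: paired with writer locale (int32 -> string; writer required)
  writer field id has no reader counterpart
  breaking: (locale, R3)
  breaking: (status, R1)
  breaking: (zip, R1)
  => forward verdict for Order: BREAKING, 3 violation(s)
decode walk for Order under reader schema v2:
  tags := {"src": true, "k2": false}
  zip := 5
  retries := 1
  read fails at id under R1 (no fill)
  => FAILS_AT (id, R1)

backward: BREAKING [(id, R1), (locale, R3)]; forward: BREAKING [(locale, R3), (status, R1), (zip, R1)]; decoded: FAILS_AT (id, R1)


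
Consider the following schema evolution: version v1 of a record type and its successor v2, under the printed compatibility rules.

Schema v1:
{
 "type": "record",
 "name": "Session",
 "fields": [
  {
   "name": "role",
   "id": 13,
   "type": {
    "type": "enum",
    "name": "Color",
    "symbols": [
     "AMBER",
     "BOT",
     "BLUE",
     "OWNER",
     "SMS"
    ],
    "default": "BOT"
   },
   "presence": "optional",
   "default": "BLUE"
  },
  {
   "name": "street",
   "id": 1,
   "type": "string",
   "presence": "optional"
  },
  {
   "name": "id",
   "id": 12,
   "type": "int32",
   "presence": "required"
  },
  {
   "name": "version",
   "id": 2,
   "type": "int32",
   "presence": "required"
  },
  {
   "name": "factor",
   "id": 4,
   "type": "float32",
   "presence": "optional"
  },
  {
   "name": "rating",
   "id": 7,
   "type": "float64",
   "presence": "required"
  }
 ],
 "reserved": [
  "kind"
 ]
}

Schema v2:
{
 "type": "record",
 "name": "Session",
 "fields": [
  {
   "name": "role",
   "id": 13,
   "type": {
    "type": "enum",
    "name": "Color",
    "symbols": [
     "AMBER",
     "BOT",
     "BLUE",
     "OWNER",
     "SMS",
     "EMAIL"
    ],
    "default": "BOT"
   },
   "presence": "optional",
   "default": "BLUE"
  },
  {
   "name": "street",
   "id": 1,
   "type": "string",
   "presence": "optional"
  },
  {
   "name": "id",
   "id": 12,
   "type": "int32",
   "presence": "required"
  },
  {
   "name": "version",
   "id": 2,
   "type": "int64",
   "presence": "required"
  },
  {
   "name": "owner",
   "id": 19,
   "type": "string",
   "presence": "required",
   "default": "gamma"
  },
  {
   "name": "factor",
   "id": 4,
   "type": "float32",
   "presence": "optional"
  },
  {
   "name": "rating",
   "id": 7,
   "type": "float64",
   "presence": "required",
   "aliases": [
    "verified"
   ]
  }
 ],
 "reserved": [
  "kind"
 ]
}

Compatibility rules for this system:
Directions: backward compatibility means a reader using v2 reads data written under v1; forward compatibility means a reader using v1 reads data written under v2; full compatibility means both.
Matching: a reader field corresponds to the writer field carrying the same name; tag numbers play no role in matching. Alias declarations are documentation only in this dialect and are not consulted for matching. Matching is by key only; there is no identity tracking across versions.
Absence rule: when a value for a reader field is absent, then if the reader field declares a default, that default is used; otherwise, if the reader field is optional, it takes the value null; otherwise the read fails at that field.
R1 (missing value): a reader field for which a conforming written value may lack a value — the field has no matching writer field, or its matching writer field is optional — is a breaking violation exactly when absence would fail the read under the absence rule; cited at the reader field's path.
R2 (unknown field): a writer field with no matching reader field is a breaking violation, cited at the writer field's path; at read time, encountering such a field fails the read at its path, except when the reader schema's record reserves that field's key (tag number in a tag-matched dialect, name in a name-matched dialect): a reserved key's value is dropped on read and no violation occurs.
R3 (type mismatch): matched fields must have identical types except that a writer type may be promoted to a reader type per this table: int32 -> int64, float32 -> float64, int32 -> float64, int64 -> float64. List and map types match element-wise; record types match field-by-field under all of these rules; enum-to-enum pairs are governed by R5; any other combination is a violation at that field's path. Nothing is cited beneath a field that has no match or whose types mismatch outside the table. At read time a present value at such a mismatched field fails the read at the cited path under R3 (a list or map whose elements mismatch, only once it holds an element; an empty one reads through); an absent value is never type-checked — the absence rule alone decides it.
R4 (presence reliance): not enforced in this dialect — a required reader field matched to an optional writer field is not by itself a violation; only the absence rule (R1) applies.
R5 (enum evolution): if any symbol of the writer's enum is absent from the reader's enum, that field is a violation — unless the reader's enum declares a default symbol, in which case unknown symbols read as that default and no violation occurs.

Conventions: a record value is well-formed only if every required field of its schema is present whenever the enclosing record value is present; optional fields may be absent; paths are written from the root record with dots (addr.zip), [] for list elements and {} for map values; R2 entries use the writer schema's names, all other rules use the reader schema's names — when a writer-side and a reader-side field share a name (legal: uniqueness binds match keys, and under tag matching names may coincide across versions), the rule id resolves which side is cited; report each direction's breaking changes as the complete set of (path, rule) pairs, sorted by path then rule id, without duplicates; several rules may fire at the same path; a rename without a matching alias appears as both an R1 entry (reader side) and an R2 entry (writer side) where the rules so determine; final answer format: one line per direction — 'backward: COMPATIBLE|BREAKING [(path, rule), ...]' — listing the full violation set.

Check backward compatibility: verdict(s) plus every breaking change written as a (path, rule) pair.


backward: COMPATIBLE []

the writer's type comes first in each Session pair
backward pass over Session, reader schema v2, writer schema v1:
  writer optional, Color -> Color: reader role maps from writer role
  writer optional, string -> string: reader street maps from writer street
  writer required, int32 -> int32: reader id maps from writer id
  writer required, int32 -> int64: reader version maps from writer version
  owner: no writer-side match
  writer optional, float32 -> float32: reader factor maps from writer factor
  writer required, float64 -> float64: reader rating maps from writer rating
  => no violations; backward on Session: COMPATIBLE
the rest of the Session diff is inert for this question:
  field version in record Session: type int32 changed to int64 -> affects forward compatibility only, which is not asked
  enum Color (field role in record Session): symbol EMAIL added -> no rule fires on it in Session's dialect; the asked verdict holds
  added field owner to record Session: required string, tag 19, default "gamma" (in v2 it sits immediately before factor) -> affects forward compatibility only, which is not asked
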